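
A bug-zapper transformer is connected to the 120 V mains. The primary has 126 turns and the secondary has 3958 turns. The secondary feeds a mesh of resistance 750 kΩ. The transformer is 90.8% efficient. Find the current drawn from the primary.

I_p ≈ 0.174 A

V_s = 120 × 3958/126 = 3769.5 V.
I_s = V_s/R = 3769.5/750000 = 0.0050260 A.
P_out = V_s I_s = 3769.5 × 0.0050260 = 18.946 W.
P_in = P_out/η = 18.946/0.908 = 20.865 W.
I_p = P_in/V_p = 20.865/120 = 0.174 A.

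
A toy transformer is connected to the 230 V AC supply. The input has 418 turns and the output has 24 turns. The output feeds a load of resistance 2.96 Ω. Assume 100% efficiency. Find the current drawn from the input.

V_out = V_in × N_out/N_in = 230 × 24/418 = 13.206 V.
I_out = V_out/R = 13.206/2.96 = 4.4614 A.
For an ideal transformer I_in N_in = I_out N_out, so I_in = 4.4614 × 24/418 = 0.256 A.

I_in ≈ 0.256 A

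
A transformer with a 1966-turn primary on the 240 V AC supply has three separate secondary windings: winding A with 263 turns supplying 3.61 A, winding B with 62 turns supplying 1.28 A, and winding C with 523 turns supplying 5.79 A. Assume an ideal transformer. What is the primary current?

V_A = 240 × 263/1966 = 32.106 V; V_B = 240 × 62/1966 = 7.5687 V; V_C = 240 × 523/1966 = 63.845 V.
P_out = V_A I_A + V_B I_B + V_C I_C = 32.106×3.61 + 7.5687×1.28 + 63.845×5.79 = 115.90 + 9.6879 + 369.66 = 495.25 W.
Ideal ⇒ P_in = P_out, so I_p = P_out/V_p = 495.25/240 = 2.06 A.

I_p ≈ 2.06 A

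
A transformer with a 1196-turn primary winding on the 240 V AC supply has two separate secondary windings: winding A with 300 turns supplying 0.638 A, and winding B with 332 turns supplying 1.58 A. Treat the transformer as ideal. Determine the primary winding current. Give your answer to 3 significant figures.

I_p ≈ 0.599 A

V_A = 240 × 300/1196 = 60.201 V; V_B = 240 × 332/1196 = 66.622 V.
P_out = V_A I_A + V_B I_B = 60.201×0.638 + 66.622×1.58 = 38.408 + 105.26 = 143.67 W.
Ideal ⇒ P_in = P_out, so I_p = P_out/V_p = 143.67/240 = 0.599 A.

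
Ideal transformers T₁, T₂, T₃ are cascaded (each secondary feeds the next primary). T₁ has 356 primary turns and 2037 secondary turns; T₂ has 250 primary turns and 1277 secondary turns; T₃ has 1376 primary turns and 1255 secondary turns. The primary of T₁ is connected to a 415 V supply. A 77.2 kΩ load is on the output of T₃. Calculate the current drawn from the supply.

I_supply ≈ 3.82 A

Secondary of T₁: V = 415.00 × 2037/356 = 2374.6 V.
Secondary of T₂: V = 2374.6 × 1277/250 = 12129 V.
Secondary of T₃: V = 12129 × 1255/1376 = 11063 V.
I_load = 11063/77200 = 0.14330 A, so P_out = 11063 × 0.14330 = 1585.3 W.
All ideal ⇒ P_in = P_out, so I_supply = 1585.3/415 = 3.82 A.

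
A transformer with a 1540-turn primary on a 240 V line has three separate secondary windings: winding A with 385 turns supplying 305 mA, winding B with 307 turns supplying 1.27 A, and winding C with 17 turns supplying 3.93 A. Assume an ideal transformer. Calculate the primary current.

V_A = 240 × 385/1540 = 60.000 V; V_B = 240 × 307/1540 = 47.844 V; V_C = 240 × 17/1540 = 2.6494 V.
P_out = V_A I_A + V_B I_B + V_C I_C = 60.000×0.305 + 47.844×1.27 + 2.6494×3.93 = 18.300 + 60.762 + 10.412 = 89.474 W.
Ideal ⇒ P_in = P_out, so I_p = P_out/V_p = 89.474/240 = 0.373 A.

I_p ≈ 0.373 A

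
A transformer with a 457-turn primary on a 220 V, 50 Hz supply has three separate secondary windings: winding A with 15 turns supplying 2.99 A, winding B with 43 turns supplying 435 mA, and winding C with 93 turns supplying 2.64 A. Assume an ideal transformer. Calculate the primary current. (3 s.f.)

V_A = 220 × 15/457 = 7.2210 V; V_B = 220 × 43/457 = 20.700 V; V_C = 220 × 93/457 = 44.770 V.
P_out = V_A I_A + V_B I_B + V_C I_C = 7.2210×2.99 + 20.700×0.435 + 44.770×2.64 = 21.591 + 9.0046 + 118.19 = 148.79 W.
Ideal ⇒ P_in = P_out, so I_p = P_out/V_p = 148.79/220 = 0.676 A.

I_p ≈ 0.676 A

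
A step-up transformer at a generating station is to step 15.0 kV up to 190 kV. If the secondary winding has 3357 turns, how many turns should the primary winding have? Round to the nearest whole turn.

N_p/N_s = V_p/V_s, so N_p = 3357 × 15000/190000 = 265.0 ≈ 265 turns.

N_p = 265 turns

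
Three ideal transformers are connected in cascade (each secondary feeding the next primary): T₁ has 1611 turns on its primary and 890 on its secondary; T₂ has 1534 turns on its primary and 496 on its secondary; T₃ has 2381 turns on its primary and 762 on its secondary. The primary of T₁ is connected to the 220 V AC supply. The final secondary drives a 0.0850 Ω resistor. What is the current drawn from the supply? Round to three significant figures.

After T₁: V = 220.00 × 890/1611 = 121.54 V.
After T₂: V = 121.54 × 496/1534 = 39.298 V.
After T₃: V = 39.298 × 762/2381 = 12.577 V.
I_load = 12.577/0.0850 = 147.96 A, so P_out = 12.577 × 147.96 = 1860.9 W.
All ideal ⇒ P_in = P_out, so I_supply = 1860.9/220 = 8.46 A.

I_supply ≈ 8.46 A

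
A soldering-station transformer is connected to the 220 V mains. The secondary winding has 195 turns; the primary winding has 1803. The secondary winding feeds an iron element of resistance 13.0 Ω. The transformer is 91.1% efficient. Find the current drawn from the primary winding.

V_s = 220 × 195/1803 = 23.794 V.
I_s = V_s/R = 23.794/13.0 = 1.8303 A.
P_out = V_s I_s = 23.794 × 1.8303 = 43.549 W.
P_in = P_out/η = 43.549/0.911 = 47.804 W.
I_p = P_in/V_p = 47.804/220 = 0.217 A.

I_p ≈ 0.217 A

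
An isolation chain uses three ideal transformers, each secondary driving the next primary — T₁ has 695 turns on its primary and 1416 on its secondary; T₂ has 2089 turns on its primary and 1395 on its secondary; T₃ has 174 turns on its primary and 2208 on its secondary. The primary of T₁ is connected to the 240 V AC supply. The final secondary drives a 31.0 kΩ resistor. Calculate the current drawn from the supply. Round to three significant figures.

After T₁: V = 240.00 × 1416/695 = 488.98 V.
After T₂: V = 488.98 × 1395/2089 = 326.53 V.
After T₃: V = 326.53 × 2208/174 = 4143.6 V.
I_load = 4143.6/31000 = 0.13366 A, so P_out = 4143.6 × 0.13366 = 553.85 W.
All ideal ⇒ P_in = P_out, so I_supply = 553.85/240 = 2.31 A.

I_supply ≈ 2.31 A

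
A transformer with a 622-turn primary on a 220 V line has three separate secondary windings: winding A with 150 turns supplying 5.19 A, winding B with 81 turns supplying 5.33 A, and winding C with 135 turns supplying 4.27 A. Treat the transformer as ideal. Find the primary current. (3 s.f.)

V_A = 220 × 150/622 = 53.055 V; V_B = 220 × 81/622 = 28.650 V; V_C = 220 × 135/622 = 47.749 V.
P_out = V_A I_A + V_B I_B + V_C I_C = 53.055×5.19 + 28.650×5.33 + 47.749×4.27 = 275.35 + 152.70 + 203.89 = 631.94 W.
Ideal ⇒ P_in = P_out, so I_p = P_out/V_p = 631.94/220 = 2.87 A.

I_p ≈ 2.87 A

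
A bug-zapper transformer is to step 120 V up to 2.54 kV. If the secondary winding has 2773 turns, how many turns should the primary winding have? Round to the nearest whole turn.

N_p/N_s = V_p/V_s, so N_p = 2773 × 120/2540 = 131.0 ≈ 131 turns.

N_p = 131 turns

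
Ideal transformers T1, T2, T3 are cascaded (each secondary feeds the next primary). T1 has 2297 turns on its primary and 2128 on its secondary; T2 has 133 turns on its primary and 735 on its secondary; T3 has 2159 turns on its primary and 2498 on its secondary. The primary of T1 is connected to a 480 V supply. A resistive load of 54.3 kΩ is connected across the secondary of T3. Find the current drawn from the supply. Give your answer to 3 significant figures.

Secondary of T1: V = 480.00 × 2128/2297 = 444.68 V.
Secondary of T2: V = 444.68 × 735/133 = 2457.5 V.
Secondary of T3: V = 2457.5 × 2498/2159 = 2843.3 V.
I_load = 2843.3/54300 = 0.052363 A, so P_out = 2843.3 × 0.052363 = 148.89 W.
All ideal ⇒ P_in = P_out, so I_supply = 148.89/480 = 0.310 A.

I_supply ≈ 0.310 A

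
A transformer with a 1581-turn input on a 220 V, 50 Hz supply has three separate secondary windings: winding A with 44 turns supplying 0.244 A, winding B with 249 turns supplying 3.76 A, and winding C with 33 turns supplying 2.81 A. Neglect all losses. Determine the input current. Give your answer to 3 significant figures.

V_A = 220 × 44/1581 = 6.1227 V; V_B = 220 × 249/1581 = 34.649 V; V_C = 220 × 33/1581 = 4.5920 V.
P_out = V_A I_A + V_B I_B + V_C I_C = 6.1227×0.244 + 34.649×3.76 + 4.5920×2.81 = 1.4939 + 130.28 + 12.904 = 144.68 W.
Ideal ⇒ P_in = P_out, so I_in = P_out/V_in = 144.68/220 = 0.658 A.

I_in ≈ 0.658 A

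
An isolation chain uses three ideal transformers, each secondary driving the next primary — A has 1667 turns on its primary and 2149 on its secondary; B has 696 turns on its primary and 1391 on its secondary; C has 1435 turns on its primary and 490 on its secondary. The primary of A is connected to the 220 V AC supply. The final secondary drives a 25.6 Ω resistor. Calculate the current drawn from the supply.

I_supply ≈ 6.65 A

After A: V = 220.00 × 2149/1667 = 283.61 V.
After B: V = 283.61 × 1391/696 = 566.82 V.
After C: V = 566.82 × 490/1435 = 193.55 V.
I_load = 193.55/25.6 = 7.5604 A, so P_out = 193.55 × 7.5604 = 1463.3 W.
All ideal ⇒ P_in = P_out, so I_supply = 1463.3/220 = 6.65 A.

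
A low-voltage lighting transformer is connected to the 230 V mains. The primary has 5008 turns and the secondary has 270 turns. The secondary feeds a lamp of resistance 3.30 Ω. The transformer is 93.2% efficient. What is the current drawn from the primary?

I_p ≈ 0.217 A

V_s = 230 × 270/5008 = 12.400 V.
I_s = V_s/R = 12.400/3.30 = 3.7576 A.
P_out = V_s I_s = 12.400 × 3.7576 = 46.595 W.
P_in = P_out/η = 46.595/0.932 = 49.995 W.
I_p = P_in/V_p = 49.995/230 = 0.217 A.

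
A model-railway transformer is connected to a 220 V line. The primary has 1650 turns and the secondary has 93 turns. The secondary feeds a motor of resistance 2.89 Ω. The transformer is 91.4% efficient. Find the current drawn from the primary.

V_s = 220 × 93/1650 = 12.400 V.
I_s = V_s/R = 12.400/2.89 = 4.2907 A.
P_out = V_s I_s = 12.400 × 4.2907 = 53.204 W.
P_in = P_out/η = 53.204/0.914 = 58.210 W.
I_p = P_in/V_p = 58.210/220 = 0.265 A.

I_p ≈ 0.265 A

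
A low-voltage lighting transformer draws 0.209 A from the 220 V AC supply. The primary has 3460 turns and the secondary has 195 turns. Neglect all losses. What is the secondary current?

I_s ≈ 3.71 A

I_s/I_p = N_p/N_s, so I_s = 0.209 × 3460/195 = 3.71 A.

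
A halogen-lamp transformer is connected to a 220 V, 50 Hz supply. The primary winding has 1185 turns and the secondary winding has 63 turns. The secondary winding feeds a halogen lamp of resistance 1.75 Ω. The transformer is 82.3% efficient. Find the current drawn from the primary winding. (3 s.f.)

V_s = 220 × 63/1185 = 11.696 V.
I_s = V_s/R = 11.696/1.75 = 6.6835 A.
P_out = V_s I_s = 11.696 × 6.6835 = 78.172 W.
P_in = P_out/η = 78.172/0.823 = 94.984 W.
I_p = P_in/V_p = 94.984/220 = 0.432 A.

I_p ≈ 0.432 A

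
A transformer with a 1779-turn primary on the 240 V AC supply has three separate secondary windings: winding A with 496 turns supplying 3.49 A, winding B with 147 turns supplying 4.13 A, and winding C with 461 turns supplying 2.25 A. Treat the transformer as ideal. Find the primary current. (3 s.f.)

V_A = 240 × 496/1779 = 66.914 V; V_B = 240 × 147/1779 = 19.831 V; V_C = 240 × 461/1779 = 62.192 V.
P_out = V_A I_A + V_B I_B + V_C I_C = 66.914×3.49 + 19.831×4.13 + 62.192×2.25 = 233.53 + 81.904 + 139.93 = 455.37 W.
Ideal ⇒ P_in = P_out, so I_p = P_out/V_p = 455.37/240 = 1.90 A.

I_p ≈ 1.90 A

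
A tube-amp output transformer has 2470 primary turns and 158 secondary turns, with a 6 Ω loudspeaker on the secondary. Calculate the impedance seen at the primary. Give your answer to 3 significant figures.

Z_p = (N_p/N_s)² × Z_s = (2470/158)² × 6 = 1470 Ω.

Z_p ≈ 1470 Ω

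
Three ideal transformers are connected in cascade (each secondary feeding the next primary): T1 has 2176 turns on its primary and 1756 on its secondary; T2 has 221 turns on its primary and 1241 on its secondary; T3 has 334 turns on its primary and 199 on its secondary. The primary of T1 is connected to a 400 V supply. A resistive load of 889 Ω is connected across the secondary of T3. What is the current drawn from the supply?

I_supply ≈ 3.28 A

After T1: V = 400.00 × 1756/2176 = 322.79 V.
After T2: V = 322.79 × 1241/221 = 1812.6 V.
After T3: V = 1812.6 × 199/334 = 1080.0 V.
I_load = 1080.0/889 = 1.2148 A, so P_out = 1080.0 × 1.2148 = 1312.0 W.
All ideal ⇒ P_in = P_out, so I_supply = 1312.0/400 = 3.28 A.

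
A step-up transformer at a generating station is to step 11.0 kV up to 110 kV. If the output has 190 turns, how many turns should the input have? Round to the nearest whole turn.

N_in/N_out = V_in/V_out, so N_in = 190 × 11000/110000 = 19.0 ≈ 19 turns.

N_in = 19 turns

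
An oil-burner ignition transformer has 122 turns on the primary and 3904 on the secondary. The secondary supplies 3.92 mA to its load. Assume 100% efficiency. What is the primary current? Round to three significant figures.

I_p ≈ 0.125 A

For an ideal transformer I_p/I_s = N_s/N_p, so I_p = 0.00392 × 3904/122 = 0.125 A.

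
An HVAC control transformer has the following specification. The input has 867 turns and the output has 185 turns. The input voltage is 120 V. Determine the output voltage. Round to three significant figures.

V_out/V_in = N_out/N_in, so V_out = 120 × 185/867 = 25.6 V.

V_out ≈ 25.6 V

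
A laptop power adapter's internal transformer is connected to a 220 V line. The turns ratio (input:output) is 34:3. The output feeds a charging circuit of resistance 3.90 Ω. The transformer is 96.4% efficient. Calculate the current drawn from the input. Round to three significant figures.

I_in ≈ 0.456 A

V_out = 220 × 3/34 = 19.412 V.
I_out = V_out/R = 19.412/3.90 = 4.9774 A.
P_out = V_out I_out = 19.412 × 4.9774 = 96.620 W.
P_in = P_out/η = 96.620/0.964 = 100.23 W.
I_in = P_in/V_in = 100.23/220 = 0.456 A.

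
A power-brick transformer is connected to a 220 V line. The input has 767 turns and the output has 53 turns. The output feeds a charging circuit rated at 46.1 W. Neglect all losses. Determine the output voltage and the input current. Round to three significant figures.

V_out ≈ 15.2 V, I_in ≈ 0.210 A

V_out = V_in × N_out/N_in = 220 × 53/767 = 15.202 V.
I_out = P/V_out = 46.1/15.202 = 3.0325 A.
I_in = I_out × N_out/N_in = 3.0325 × 53/767 = 0.210 A.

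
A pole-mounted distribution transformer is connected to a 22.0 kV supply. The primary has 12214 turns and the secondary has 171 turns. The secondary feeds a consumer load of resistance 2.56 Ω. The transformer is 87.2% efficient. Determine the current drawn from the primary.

V_s = 22000 × 171/12214 = 308.01 V.
I_s = V_s/R = 308.01/2.56 = 120.32 A.
P_out = V_s I_s = 308.01 × 120.32 = 37058 W.
P_in = P_out/η = 37058/0.872 = 42498 W.
I_p = P_in/V_p = 42498/22000 = 1.93 A.

I_p ≈ 1.93 A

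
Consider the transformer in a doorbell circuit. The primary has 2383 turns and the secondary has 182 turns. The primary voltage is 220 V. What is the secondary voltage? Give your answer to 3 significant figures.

V_s/V_p = N_s/N_p, so V_s = 220 × 182/2383 = 16.8 V.

V_s ≈ 16.8 V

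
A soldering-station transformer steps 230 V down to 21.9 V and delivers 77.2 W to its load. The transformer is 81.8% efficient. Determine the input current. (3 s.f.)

I_in ≈ 0.410 A

P_in = P_out/η = 77.2/0.818 = 94.377 W.
I_in = P_in/V_in = 94.377/230 = 0.410 A.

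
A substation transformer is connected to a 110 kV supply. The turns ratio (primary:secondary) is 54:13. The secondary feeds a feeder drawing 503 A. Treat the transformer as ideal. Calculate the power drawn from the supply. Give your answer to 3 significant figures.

P ≈ 1.33×10^7 W

I_p = I_s × N_s/N_p = 503 × 13/54 = 121.09 A.
P = V_p I_p = 110000 × 121.09 = 1.33×10^7 W.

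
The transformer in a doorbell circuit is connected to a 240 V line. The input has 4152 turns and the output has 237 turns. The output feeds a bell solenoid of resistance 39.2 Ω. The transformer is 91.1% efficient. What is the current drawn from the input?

V_out = 240 × 237/4152 = 13.699 V.
I_out = V_out/R = 13.699/39.2 = 0.34948 A.
P_out = V_out I_out = 13.699 × 0.34948 = 4.7876 W.
P_in = P_out/η = 4.7876/0.911 = 5.2553 W.
I_in = P_in/V_in = 5.2553/240 = 0.0219 A.

I_in ≈ 0.0219 A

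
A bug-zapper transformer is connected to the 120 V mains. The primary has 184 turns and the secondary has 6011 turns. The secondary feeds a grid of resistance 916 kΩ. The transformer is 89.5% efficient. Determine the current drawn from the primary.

I_p ≈ 0.156 A

V_s = 120 × 6011/184 = 3920.2 V.
I_s = V_s/R = 3920.2/916000 = 0.0042797 A.
P_out = V_s I_s = 3920.2 × 0.0042797 = 16.777 W.
P_in = P_out/η = 16.777/0.895 = 18.746 W.
I_p = P_in/V_p = 18.746/120 = 0.156 A.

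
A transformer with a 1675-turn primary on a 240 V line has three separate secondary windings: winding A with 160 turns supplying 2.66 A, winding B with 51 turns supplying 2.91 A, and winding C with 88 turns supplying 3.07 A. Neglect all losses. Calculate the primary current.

I_p ≈ 0.504 A

V_A = 240 × 160/1675 = 22.925 V; V_B = 240 × 51/1675 = 7.3075 V; V_C = 240 × 88/1675 = 12.609 V.
P_out = V_A I_A + V_B I_B + V_C I_C = 22.925×2.66 + 7.3075×2.91 + 12.609×3.07 = 60.981 + 21.265 + 38.709 = 120.96 W.
Ideal ⇒ P_in = P_out, so I_p = P_out/V_p = 120.96/240 = 0.504 A.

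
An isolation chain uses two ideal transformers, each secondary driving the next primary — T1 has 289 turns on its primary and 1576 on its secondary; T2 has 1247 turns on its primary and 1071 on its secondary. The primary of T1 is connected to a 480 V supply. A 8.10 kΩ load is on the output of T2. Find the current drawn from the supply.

I_supply ≈ 1.30 A

After T1: V = 480.00 × 1576/289 = 2617.6 V.
After T2: V = 2617.6 × 1071/1247 = 2248.1 V.
I_load = 2248.1/8100 = 0.27755 A, so P_out = 2248.1 × 0.27755 = 623.97 W.
All ideal ⇒ P_in = P_out, so I_supply = 623.97/480 = 1.30 A.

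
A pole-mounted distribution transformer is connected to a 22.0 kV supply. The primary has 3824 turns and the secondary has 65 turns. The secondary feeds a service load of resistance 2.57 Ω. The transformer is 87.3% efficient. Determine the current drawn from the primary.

I_p ≈ 2.83 A

V_s = 22000 × 65/3824 = 373.95 V.
I_s = V_s/R = 373.95/2.57 = 145.51 A.
P_out = V_s I_s = 373.95 × 145.51 = 54413 W.
P_in = P_out/η = 54413/0.873 = 62329 W.
I_p = P_in/V_p = 62329/22000 = 2.83 A.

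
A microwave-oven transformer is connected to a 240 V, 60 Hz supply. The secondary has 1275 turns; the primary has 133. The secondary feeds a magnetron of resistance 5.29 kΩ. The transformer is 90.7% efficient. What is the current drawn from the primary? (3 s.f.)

V_s = 240 × 1275/133 = 2300.8 V.
I_s = V_s/R = 2300.8/5290 = 0.43492 A.
P_out = V_s I_s = 2300.8 × 0.43492 = 1000.7 W.
P_in = P_out/η = 1000.7/0.907 = 1103.3 W.
I_p = P_in/V_p = 1103.3/240 = 4.60 A.

I_p ≈ 4.60 A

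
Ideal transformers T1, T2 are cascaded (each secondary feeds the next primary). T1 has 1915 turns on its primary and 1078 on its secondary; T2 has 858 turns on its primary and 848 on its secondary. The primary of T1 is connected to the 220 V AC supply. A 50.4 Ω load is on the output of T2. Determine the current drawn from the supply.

I_supply ≈ 1.35 A

After T1: V = 220.00 × 1078/1915 = 123.84 V.
After T2: V = 123.84 × 848/858 = 122.40 V.
I_load = 122.40/50.4 = 2.4286 A, so P_out = 122.40 × 2.4286 = 297.26 W.
All ideal ⇒ P_in = P_out, so I_supply = 297.26/220 = 1.35 A.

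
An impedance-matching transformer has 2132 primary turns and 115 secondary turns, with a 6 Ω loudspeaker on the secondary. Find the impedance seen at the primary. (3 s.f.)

Z_p = (N_p/N_s)² × Z_s = (2132/115)² × 6 = 2060 Ω.

Z_p ≈ 2060 Ω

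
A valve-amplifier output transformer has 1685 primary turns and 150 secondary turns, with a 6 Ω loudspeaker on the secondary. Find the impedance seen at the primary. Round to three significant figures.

Z_p = (N_p/N_s)² × Z_s = (1685/150)² × 6 = 757 Ω.

Z_p ≈ 757 Ω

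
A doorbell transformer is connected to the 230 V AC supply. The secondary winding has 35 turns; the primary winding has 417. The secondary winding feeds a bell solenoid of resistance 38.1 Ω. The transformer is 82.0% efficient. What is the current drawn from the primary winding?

V_s = 230 × 35/417 = 19.305 V.
I_s = V_s/R = 19.305/38.1 = 0.50668 A.
P_out = V_s I_s = 19.305 × 0.50668 = 9.7813 W.
P_in = P_out/η = 9.7813/0.820 = 11.928 W.
I_p = P_in/V_p = 11.928/230 = 0.0519 A.

I_p ≈ 0.0519 A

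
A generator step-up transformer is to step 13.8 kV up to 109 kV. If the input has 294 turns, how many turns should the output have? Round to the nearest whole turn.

N_out/N_in = V_out/V_in, so N_out = 294 × 109000/13800 = 2322.2 ≈ 2322 turns.

N_out = 2322 turns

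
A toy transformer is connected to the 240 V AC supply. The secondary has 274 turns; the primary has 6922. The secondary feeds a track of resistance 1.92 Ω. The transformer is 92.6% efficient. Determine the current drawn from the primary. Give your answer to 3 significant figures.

I_p ≈ 0.212 A

V_s = 240 × 274/6922 = 9.5001 V.
I_s = V_s/R = 9.5001/1.92 = 4.9480 A.
P_out = V_s I_s = 9.5001 × 4.9480 = 47.007 W.
P_in = P_out/η = 47.007/0.926 = 50.763 W.
I_p = P_in/V_p = 50.763/240 = 0.212 A.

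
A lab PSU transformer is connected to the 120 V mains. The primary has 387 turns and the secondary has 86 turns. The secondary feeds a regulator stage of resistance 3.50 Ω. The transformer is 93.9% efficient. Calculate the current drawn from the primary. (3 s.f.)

I_p ≈ 1.80 A

V_s = 120 × 86/387 = 26.667 V.
I_s = V_s/R = 26.667/3.50 = 7.6190 A.
P_out = V_s I_s = 26.667 × 7.6190 = 203.17 W.
P_in = P_out/η = 203.17/0.939 = 216.37 W.
I_p = P_in/V_p = 216.37/120 = 1.80 A.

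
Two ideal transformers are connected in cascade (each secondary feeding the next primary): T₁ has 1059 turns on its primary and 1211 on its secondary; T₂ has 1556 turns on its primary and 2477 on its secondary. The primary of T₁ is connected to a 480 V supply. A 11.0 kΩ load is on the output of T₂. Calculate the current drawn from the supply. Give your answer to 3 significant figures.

After T₁: V = 480.00 × 1211/1059 = 548.90 V.
After T₂: V = 548.90 × 2477/1556 = 873.79 V.
I_load = 873.79/11000 = 0.079435 A, so P_out = 873.79 × 0.079435 = 69.410 W.
All ideal ⇒ P_in = P_out, so I_supply = 69.410/480 = 0.145 A.

I_supply ≈ 0.145 A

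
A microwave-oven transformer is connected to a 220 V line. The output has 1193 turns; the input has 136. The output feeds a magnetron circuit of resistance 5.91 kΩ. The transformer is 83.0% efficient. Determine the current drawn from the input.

V_out = 220 × 1193/136 = 1929.9 V.
I_out = V_out/R = 1929.9/5910 = 0.32654 A.
P_out = V_out I_out = 1929.9 × 0.32654 = 630.17 W.
P_in = P_out/η = 630.17/0.830 = 759.25 W.
I_in = P_in/V_in = 759.25/220 = 3.45 A.

I_in ≈ 3.45 A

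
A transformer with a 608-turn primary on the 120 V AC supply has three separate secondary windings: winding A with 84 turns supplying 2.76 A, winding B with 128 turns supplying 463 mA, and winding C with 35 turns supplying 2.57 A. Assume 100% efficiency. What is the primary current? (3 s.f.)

I_p ≈ 0.627 A

V_A = 120 × 84/608 = 16.579 V; V_B = 120 × 128/608 = 25.263 V; V_C = 120 × 35/608 = 6.9079 V.
P_out = V_A I_A + V_B I_B + V_C I_C = 16.579×2.76 + 25.263×0.463 + 6.9079×2.57 = 45.758 + 11.697 + 17.753 = 75.208 W.
Ideal ⇒ P_in = P_out, so I_p = P_out/V_p = 75.208/120 = 0.627 A.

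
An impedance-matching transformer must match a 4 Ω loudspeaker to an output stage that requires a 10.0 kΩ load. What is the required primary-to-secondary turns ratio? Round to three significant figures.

N_p/N_s ≈ 50.0

Z_p/Z_s = (N_p/N_s)², so N_p/N_s = √(10000/4) = √2500 = 50.0.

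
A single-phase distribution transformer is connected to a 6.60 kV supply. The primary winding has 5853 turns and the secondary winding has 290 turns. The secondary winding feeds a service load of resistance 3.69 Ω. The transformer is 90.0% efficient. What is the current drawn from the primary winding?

V_s = 6600 × 290/5853 = 327.01 V.
I_s = V_s/R = 327.01/3.69 = 88.621 A.
P_out = V_s I_s = 327.01 × 88.621 = 28980 W.
P_in = P_out/η = 28980/0.900 = 32200 W.
I_p = P_in/V_p = 32200/6600 = 4.88 A.

I_p ≈ 4.88 A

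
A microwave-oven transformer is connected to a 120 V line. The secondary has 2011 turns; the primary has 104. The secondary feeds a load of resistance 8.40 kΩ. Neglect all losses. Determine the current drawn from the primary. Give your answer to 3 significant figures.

I_p ≈ 5.34 A

V_s = V_p × N_s/N_p = 120 × 2011/104 = 2320.4 V.
I_s = V_s/R = 2320.4/8400 = 0.27624 A.
For an ideal transformer I_p N_p = I_s N_s, so I_p = 0.27624 × 2011/104 = 5.34 A.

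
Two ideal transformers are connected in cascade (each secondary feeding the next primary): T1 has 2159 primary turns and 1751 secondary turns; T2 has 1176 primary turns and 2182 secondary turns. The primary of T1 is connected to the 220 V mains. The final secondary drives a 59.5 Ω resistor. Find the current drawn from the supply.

Secondary of T1: V = 220.00 × 1751/2159 = 178.43 V.
Secondary of T2: V = 178.43 × 2182/1176 = 331.06 V.
I_load = 331.06/59.5 = 5.5640 A, so P_out = 331.06 × 5.5640 = 1842.0 W.
All ideal ⇒ P_in = P_out, so I_supply = 1842.0/220 = 8.37 A.

I_supply ≈ 8.37 A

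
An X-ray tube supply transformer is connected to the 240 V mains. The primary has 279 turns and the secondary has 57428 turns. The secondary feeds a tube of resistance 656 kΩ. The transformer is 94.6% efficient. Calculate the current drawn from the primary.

V_s = 240 × 57428/279 = 49400 V.
I_s = V_s/R = 49400/656000 = 0.075306 A.
P_out = V_s I_s = 49400 × 0.075306 = 3720.1 W.
P_in = P_out/η = 3720.1/0.946 = 3932.5 W.
I_p = P_in/V_p = 3932.5/240 = 16.4 A.

I_p ≈ 16.4 A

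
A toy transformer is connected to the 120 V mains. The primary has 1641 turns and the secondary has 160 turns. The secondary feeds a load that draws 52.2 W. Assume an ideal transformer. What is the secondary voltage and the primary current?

V_s ≈ 11.7 V, I_p ≈ 0.435 A

V_s = V_p × N_s/N_p = 120 × 160/1641 = 11.700 V.
I_s = P/V_s = 52.2/11.700 = 4.4615 A.
I_p = I_s × N_s/N_p = 4.4615 × 160/1641 = 0.435 A.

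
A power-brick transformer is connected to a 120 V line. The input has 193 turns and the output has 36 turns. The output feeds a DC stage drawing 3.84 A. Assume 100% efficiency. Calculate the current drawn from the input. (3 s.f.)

For an ideal transformer I_in N_in = I_out N_out, so I_in = 3.84 × 36/193 = 0.716 A.

I_in ≈ 0.716 A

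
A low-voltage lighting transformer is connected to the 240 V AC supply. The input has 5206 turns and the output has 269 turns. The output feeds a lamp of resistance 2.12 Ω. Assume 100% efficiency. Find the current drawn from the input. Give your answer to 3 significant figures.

I_in ≈ 0.302 A

V_out = V_in × N_out/N_in = 240 × 269/5206 = 12.401 V.
I_out = V_out/R = 12.401/2.12 = 5.8496 A.
For an ideal transformer I_in N_in = I_out N_out, so I_in = 5.8496 × 269/5206 = 0.302 A.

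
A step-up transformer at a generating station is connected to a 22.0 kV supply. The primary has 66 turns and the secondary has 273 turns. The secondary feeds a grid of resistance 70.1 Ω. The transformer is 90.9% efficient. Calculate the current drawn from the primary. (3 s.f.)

I_p ≈ 5910 A

V_s = 22000 × 273/66 = 91000 V.
I_s = V_s/R = 91000/70.1 = 1298.1 A.
P_out = V_s I_s = 91000 × 1298.1 = 1.1813×10^8 W.
P_in = P_out/η = 1.1813×10^8/0.909 = 1.2996×10^8 W.
I_p = P_in/V_p = 1.2996×10^8/22000 = 5910 A.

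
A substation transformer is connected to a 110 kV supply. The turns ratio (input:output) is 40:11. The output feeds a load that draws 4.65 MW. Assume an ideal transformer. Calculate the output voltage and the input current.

V_out = V_in × N_out/N_in = 110000 × 11/40 = 30250 V.
I_out = P/V_out = 4.65×10^6/30250 = 153.72 A.
I_in = I_out × N_out/N_in = 153.72 × 11/40 = 42.3 A.

V_out ≈ 30200 V, I_in ≈ 42.3 A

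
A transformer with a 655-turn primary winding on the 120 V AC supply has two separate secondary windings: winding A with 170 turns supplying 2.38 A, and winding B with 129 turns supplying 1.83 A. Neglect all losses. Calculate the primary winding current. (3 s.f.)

V_A = 120 × 170/655 = 31.145 V; V_B = 120 × 129/655 = 23.634 V.
P_out = V_A I_A + V_B I_B = 31.145×2.38 + 23.634×1.83 = 74.125 + 43.249 = 117.37 W.
Ideal ⇒ P_in = P_out, so I_p = P_out/V_p = 117.37/120 = 0.978 A.

I_p ≈ 0.978 A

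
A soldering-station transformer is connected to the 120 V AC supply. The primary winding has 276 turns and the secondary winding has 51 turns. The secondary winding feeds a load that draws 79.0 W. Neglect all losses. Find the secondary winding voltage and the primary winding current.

V_s = V_p × N_s/N_p = 120 × 51/276 = 22.174 V.
I_s = P/V_s = 79.0/22.174 = 3.5627 A.
I_p = I_s × N_s/N_p = 3.5627 × 51/276 = 0.658 A.

V_s ≈ 22.2 V, I_p ≈ 0.658 A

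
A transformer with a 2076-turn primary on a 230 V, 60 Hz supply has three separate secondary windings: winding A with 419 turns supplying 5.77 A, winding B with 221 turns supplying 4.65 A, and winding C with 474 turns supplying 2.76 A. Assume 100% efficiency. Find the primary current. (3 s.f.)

V_A = 230 × 419/2076 = 46.421 V; V_B = 230 × 221/2076 = 24.485 V; V_C = 230 × 474/2076 = 52.514 V.
P_out = V_A I_A + V_B I_B + V_C I_C = 46.421×5.77 + 24.485×4.65 + 52.514×2.76 = 267.85 + 113.85 + 144.94 = 526.64 W.
Ideal ⇒ P_in = P_out, so I_p = P_out/V_p = 526.64/230 = 2.29 A.

I_p ≈ 2.29 A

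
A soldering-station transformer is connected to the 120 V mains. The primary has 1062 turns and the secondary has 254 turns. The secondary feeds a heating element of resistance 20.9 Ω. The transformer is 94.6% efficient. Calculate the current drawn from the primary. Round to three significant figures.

V_s = 120 × 254/1062 = 28.701 V.
I_s = V_s/R = 28.701/20.9 = 1.3732 A.
P_out = V_s I_s = 28.701 × 1.3732 = 39.413 W.
P_in = P_out/η = 39.413/0.946 = 41.662 W.
I_p = P_in/V_p = 41.662/120 = 0.347 A.

I_p ≈ 0.347 A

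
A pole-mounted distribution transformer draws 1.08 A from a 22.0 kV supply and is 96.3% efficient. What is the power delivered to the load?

P_in = V_p I_p = 22000 × 1.08 = 23760 W.
P_out = η P_in = 0.963 × 23760 = 22900 W.

P_out ≈ 22900 W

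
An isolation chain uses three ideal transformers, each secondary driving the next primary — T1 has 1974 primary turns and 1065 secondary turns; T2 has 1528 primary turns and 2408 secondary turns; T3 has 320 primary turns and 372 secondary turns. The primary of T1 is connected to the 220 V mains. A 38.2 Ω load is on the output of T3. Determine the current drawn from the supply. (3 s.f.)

I_supply ≈ 5.63 A

After T1: V = 220.00 × 1065/1974 = 118.69 V.
After T2: V = 118.69 × 2408/1528 = 187.05 V.
After T3: V = 187.05 × 372/320 = 217.45 V.
I_load = 217.45/38.2 = 5.6923 A, so P_out = 217.45 × 5.6923 = 1237.8 W.
All ideal ⇒ P_in = P_out, so I_supply = 1237.8/220 = 5.63 A.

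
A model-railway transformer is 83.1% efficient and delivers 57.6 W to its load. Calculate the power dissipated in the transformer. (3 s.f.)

P_loss ≈ 11.7 W

P_in = P_out/η = 57.6/0.831 = 69.3141 W.
P_loss = P_in − P_out = 69.3141 − 57.6 = 11.7 W.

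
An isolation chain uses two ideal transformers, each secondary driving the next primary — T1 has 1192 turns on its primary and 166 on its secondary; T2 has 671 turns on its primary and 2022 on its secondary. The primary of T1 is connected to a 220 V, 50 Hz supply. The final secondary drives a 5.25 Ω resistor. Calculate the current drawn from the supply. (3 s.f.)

I_supply ≈ 7.38 A

Secondary of T1: V = 220.00 × 166/1192 = 30.638 V.
Secondary of T2: V = 30.638 × 2022/671 = 92.324 V.
I_load = 92.324/5.25 = 17.585 A, so P_out = 92.324 × 17.585 = 1623.6 W.
All ideal ⇒ P_in = P_out, so I_supply = 1623.6/220 = 7.38 A.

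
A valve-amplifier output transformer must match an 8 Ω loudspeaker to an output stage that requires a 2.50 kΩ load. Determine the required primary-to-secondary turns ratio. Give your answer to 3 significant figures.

N_p/N_s ≈ 17.7

Z_p/Z_s = (N_p/N_s)², so N_p/N_s = √(2500/8) = √312 = 17.7.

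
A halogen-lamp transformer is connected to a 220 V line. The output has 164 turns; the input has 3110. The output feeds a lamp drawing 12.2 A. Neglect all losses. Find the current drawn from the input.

For an ideal transformer I_in N_in = I_out N_out, so I_in = 12.2 × 164/3110 = 0.643 A.

I_in ≈ 0.643 A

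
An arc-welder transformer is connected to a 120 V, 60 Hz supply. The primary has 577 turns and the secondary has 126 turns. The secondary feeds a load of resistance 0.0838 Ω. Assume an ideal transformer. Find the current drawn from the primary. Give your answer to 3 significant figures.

I_p ≈ 68.3 A

V_s = V_p × N_s/N_p = 120 × 126/577 = 26.205 V.
I_s = V_s/R = 26.205/0.0838 = 312.70 A.
For an ideal transformer I_p N_p = I_s N_s, so I_p = 312.70 × 126/577 = 68.3 A.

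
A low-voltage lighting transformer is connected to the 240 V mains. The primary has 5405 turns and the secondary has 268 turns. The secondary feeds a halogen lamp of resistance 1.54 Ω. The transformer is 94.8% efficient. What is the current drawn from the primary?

I_p ≈ 0.404 A

V_s = 240 × 268/5405 = 11.900 V.
I_s = V_s/R = 11.900/1.54 = 7.7273 A.
P_out = V_s I_s = 11.900 × 7.7273 = 91.956 W.
P_in = P_out/η = 91.956/0.948 = 97.000 W.
I_p = P_in/V_p = 97.000/240 = 0.404 A.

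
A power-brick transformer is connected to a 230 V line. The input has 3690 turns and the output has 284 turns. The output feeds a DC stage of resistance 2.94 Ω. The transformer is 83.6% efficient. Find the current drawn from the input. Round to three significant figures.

V_out = 230 × 284/3690 = 17.702 V.
I_out = V_out/R = 17.702/2.94 = 6.0211 A.
P_out = V_out I_out = 17.702 × 6.0211 = 106.58 W.
P_in = P_out/η = 106.58/0.836 = 127.49 W.
I_in = P_in/V_in = 127.49/230 = 0.554 A.

I_in ≈ 0.554 A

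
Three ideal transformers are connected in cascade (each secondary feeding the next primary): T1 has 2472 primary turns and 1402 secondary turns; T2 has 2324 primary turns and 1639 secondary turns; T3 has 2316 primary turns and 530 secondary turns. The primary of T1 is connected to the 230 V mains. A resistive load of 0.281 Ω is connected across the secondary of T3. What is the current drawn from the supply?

I_supply ≈ 6.86 A

Secondary of T1: V = 230.00 × 1402/2472 = 130.44 V.
Secondary of T2: V = 130.44 × 1639/2324 = 91.996 V.
Secondary of T3: V = 91.996 × 530/2316 = 21.053 V.
I_load = 21.053/0.281 = 74.921 A, so P_out = 21.053 × 74.921 = 1577.3 W.
All ideal ⇒ P_in = P_out, so I_supply = 1577.3/230 = 6.86 A.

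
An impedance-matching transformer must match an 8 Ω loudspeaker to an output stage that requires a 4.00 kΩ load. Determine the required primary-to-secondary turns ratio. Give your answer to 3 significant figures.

N_p/N_s ≈ 22.4

Z_p/Z_s = (N_p/N_s)², so N_p/N_s = √(4000/8) = √500 = 22.4.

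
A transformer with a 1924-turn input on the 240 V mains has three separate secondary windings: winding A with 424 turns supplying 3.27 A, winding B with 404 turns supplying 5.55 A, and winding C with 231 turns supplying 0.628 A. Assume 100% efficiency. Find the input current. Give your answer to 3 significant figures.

I_in ≈ 1.96 A

V_A = 240 × 424/1924 = 52.890 V; V_B = 240 × 404/1924 = 50.395 V; V_C = 240 × 231/1924 = 28.815 V.
P_out = V_A I_A + V_B I_B + V_C I_C = 52.890×3.27 + 50.395×5.55 + 28.815×0.628 = 172.95 + 279.69 + 18.096 = 470.74 W.
Ideal ⇒ P_in = P_out, so I_in = P_out/V_in = 470.74/240 = 1.96 A.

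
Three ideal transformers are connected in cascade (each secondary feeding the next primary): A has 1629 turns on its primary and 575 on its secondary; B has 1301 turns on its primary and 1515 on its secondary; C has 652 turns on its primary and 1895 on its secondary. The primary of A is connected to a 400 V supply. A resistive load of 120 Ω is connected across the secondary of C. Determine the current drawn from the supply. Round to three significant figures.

After A: V = 400.00 × 575/1629 = 141.19 V.
After B: V = 141.19 × 1515/1301 = 164.42 V.
After C: V = 164.42 × 1895/652 = 477.86 V.
I_load = 477.86/120 = 3.9822 A, so P_out = 477.86 × 3.9822 = 1902.9 W.
All ideal ⇒ P_in = P_out, so I_supply = 1902.9/400 = 4.76 A.

I_supply ≈ 4.76 A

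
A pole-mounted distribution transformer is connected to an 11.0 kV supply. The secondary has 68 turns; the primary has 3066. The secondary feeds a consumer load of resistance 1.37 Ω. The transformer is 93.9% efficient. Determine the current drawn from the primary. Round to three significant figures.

V_s = 11000 × 68/3066 = 243.97 V.
I_s = V_s/R = 243.97/1.37 = 178.08 A.
P_out = V_s I_s = 243.97 × 178.08 = 43445 W.
P_in = P_out/η = 43445/0.939 = 46267 W.
I_p = P_in/V_p = 46267/11000 = 4.21 A.

I_p ≈ 4.21 A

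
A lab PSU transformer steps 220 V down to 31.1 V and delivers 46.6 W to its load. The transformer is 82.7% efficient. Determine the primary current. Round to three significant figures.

I_p ≈ 0.256 A

P_in = P_out/η = 46.6/0.827 = 56.348 W.
I_p = P_in/V_p = 56.348/220 = 0.256 A.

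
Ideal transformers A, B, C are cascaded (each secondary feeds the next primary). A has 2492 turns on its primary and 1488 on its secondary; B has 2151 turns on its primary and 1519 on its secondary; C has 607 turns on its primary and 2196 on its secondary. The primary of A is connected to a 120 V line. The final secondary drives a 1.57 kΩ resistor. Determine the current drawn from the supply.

I_supply ≈ 0.178 A

After A: V = 120.00 × 1488/2492 = 71.653 V.
After B: V = 71.653 × 1519/2151 = 50.600 V.
After C: V = 50.600 × 2196/607 = 183.06 V.
I_load = 183.06/1570 = 0.11660 A, so P_out = 183.06 × 0.11660 = 21.345 W.
All ideal ⇒ P_in = P_out, so I_supply = 21.345/120 = 0.178 A.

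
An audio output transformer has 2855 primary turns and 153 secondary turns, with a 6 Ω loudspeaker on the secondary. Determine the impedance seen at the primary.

Z_p ≈ 2090 Ω

Z_p = (N_p/N_s)² × Z_s = (2855/153)² × 6 = 2090 Ω.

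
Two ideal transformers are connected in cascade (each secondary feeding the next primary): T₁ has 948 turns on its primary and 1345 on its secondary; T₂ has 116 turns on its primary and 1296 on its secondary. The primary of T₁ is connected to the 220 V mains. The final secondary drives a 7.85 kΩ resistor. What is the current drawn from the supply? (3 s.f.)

After T₁: V = 220.00 × 1345/948 = 312.13 V.
After T₂: V = 312.13 × 1296/116 = 3487.3 V.
I_load = 3487.3/7850 = 0.44424 A, so P_out = 3487.3 × 0.44424 = 1549.2 W.
All ideal ⇒ P_in = P_out, so I_supply = 1549.2/220 = 7.04 A.

I_supply ≈ 7.04 A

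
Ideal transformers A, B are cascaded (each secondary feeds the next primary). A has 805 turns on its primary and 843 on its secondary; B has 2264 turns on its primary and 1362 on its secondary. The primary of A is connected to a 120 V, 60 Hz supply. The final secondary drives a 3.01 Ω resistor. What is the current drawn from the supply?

Secondary of A: V = 120.00 × 843/805 = 125.66 V.
Secondary of B: V = 125.66 × 1362/2264 = 75.599 V.
I_load = 75.599/3.01 = 25.116 A, so P_out = 75.599 × 25.116 = 1898.7 W.
All ideal ⇒ P_in = P_out, so I_supply = 1898.7/120 = 15.8 A.

I_supply ≈ 15.8 A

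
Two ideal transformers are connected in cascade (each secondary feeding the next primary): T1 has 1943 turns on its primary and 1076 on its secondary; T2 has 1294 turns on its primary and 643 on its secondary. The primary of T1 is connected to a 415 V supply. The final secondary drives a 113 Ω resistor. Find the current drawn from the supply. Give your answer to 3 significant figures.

After T1: V = 415.00 × 1076/1943 = 229.82 V.
After T2: V = 229.82 × 643/1294 = 114.20 V.
I_load = 114.20/113 = 1.0106 A, so P_out = 114.20 × 1.0106 = 115.41 W.
All ideal ⇒ P_in = P_out, so I_supply = 115.41/415 = 0.278 A.

I_supply ≈ 0.278 A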